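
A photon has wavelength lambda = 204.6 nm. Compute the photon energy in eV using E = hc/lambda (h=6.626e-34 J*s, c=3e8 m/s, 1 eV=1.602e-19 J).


E = hc / lambda
= (6.626e-34)(3e8) / (204.6e-9)
= 1.9878e-25 / 2.0460e-07
= 9.7155e-19 J
Converting to eV: 9.7155e-19 / 1.602e-19
= 6.0646 eV

6.0646


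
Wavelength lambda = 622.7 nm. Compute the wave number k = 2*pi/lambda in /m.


k = 2 * pi / lambda
= 6.2832 / (622.7e-9)
= 6.2832 / 6.2270e-07
= 1.0090e+07 /m

1.0090e+07


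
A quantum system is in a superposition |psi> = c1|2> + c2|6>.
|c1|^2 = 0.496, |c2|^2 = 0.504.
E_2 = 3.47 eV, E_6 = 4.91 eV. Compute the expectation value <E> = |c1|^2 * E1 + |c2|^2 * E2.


<E> = |c1|^2 * E1 + |c2|^2 * E2
= 0.496 * 3.47 + 0.504 * 4.91
= 1.7211 + 2.4746
= 4.1958 eV

4.1958


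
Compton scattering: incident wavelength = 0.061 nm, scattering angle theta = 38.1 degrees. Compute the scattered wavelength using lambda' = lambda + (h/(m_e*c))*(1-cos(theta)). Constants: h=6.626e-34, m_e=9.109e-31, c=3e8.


Compton wavelength: h/(m_e*c) = 2.4247e-12 m
d_lambda = 2.4247e-12 * (1 - cos(38.1 deg))
= 2.4247e-12 * 0.213065
= 5.1662e-13 m = 0.000517 nm
lambda' = 0.061 + 0.000517
= 0.061517 nm

0.061517


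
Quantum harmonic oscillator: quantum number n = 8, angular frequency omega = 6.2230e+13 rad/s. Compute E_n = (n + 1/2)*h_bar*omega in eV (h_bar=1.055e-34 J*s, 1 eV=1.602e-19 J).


E = (n + 1/2) * h_bar * omega
= (8 + 0.5) * 1.055e-34 * 6.2230e+13
= 8.5 * 6.5653e-21
= 5.5805e-20 J
= 0.3483 eV

0.3483


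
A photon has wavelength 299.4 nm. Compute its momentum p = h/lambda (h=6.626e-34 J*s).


p = h / lambda
= 6.626e-34 / (299.4e-9)
= 6.626e-34 / 2.9940e-07
= 2.2131e-27 kg*m/s

2.2131e-27


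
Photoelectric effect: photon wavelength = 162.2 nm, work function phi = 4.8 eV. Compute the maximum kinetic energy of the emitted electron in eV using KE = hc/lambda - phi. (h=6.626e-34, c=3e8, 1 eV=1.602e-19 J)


E_photon = hc / lambda
= (6.626e-34)(3e8) / (162.2e-9)
= 1.2255e-18 J
= 7.65 eV
KE = E_photon - phi
= 7.65 - 4.8
= 2.85 eV

2.85


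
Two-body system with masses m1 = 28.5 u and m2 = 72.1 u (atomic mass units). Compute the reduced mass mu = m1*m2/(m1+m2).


mu = m1 * m2 / (m1 + m2)
= 28.5 * 72.1 / (28.5 + 72.1)
= 2054.85 / 100.6
= 20.4259 u

20.4259


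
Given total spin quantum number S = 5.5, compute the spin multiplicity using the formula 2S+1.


Spin multiplicity = 2S + 1
= 2 * 5.5 + 1
= 11.0 + 1
= 12

12


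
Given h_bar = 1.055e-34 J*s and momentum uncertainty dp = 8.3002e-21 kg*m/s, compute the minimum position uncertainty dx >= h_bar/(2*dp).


dx = h_bar / (2 * dp)
= 1.055e-34 / (2 * 8.3002e-21)
= 1.055e-34 / 1.6600e-20
= 6.3553e-15 m

6.3553e-15


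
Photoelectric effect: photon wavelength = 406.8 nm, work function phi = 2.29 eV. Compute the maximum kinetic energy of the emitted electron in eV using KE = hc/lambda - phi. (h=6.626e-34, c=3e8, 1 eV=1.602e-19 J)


E_photon = hc / lambda
= (6.626e-34)(3e8) / (406.8e-9)
= 4.8864e-19 J
= 3.0502 eV
KE = E_photon - phi
= 3.0502 - 2.29
= 0.7602 eV

0.7602


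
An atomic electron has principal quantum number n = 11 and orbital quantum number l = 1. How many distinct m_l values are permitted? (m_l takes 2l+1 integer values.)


m_l ranges from -l to +l in integer steps
So m_l goes from -1 to +1
Count = 2l + 1 = 2*1 + 1
= 3

3


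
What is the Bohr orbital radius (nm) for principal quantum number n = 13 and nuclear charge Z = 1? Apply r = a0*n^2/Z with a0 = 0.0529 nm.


r = a0 * n^2 / Z
= 0.0529 * 13^2 / 1
= 0.0529 * 169 / 1
= 8.9401 nm

8.9401


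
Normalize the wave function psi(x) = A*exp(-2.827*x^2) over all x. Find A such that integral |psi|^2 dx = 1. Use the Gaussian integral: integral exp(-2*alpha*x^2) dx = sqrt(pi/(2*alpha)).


integral |psi|^2 dx = A^2 * sqrt(pi/(2*alpha)) = 1
A^2 = sqrt(2*alpha/pi)
= sqrt(2 * 2.827 / pi)
= 1.341538
A = sqrt(1.341538)
= 1.1582

1.1582


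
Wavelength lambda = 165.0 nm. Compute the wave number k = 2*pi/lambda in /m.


k = 2 * pi / lambda
= 6.2832 / (165.0e-9)
= 6.2832 / 1.6500e-07
= 3.8080e+07 /m

3.8080e+07


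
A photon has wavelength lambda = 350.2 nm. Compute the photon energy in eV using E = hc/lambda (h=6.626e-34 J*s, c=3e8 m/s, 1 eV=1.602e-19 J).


E = hc / lambda
= (6.626e-34)(3e8) / (350.2e-9)
= 1.9878e-25 / 3.5020e-07
= 5.6762e-19 J
Converting to eV: 5.6762e-19 / 1.602e-19
= 3.5432 eV

3.5432


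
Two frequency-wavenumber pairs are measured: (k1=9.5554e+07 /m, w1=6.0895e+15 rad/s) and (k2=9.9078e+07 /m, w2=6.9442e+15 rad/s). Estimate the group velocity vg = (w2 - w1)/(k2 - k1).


vg = (w2 - w1) / (k2 - k1)
= (6.9442e+15 - 6.0895e+15) / (9.9078e+07 - 9.5554e+07)
= 8.5470e+14 / 3.5240e+06
= 2.4254e+08 m/s

2.4254e+08


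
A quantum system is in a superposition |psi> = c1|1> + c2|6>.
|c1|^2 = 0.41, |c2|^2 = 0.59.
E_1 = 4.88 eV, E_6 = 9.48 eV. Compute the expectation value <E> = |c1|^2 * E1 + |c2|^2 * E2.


<E> = |c1|^2 * E1 + |c2|^2 * E2
= 0.41 * 4.88 + 0.59 * 9.48
= 2.0008 + 5.5932
= 7.594 eV

7.594


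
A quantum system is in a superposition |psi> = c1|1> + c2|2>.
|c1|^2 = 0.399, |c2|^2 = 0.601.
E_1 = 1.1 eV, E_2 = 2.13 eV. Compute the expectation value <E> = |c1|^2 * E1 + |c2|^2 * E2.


<E> = |c1|^2 * E1 + |c2|^2 * E2
= 0.399 * 1.1 + 0.601 * 2.13
= 0.4389 + 1.2801
= 1.719 eV

1.719


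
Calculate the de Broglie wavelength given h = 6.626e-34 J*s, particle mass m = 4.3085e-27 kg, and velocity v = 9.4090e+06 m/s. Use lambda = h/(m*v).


lambda = h / (m * v)
= 6.626e-34 / (4.3085e-27 * 9.4090e+06)
= 6.626e-34 / 4.0539e-20
= 1.6345e-14 m

1.6345e-14


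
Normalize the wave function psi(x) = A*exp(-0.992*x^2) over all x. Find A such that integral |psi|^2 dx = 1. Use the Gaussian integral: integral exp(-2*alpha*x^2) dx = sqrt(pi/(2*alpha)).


integral |psi|^2 dx = A^2 * sqrt(pi/(2*alpha)) = 1
A^2 = sqrt(2*alpha/pi)
= sqrt(2 * 0.992 / pi)
= 0.794687
A = sqrt(0.794687)
= 0.8915

0.8915


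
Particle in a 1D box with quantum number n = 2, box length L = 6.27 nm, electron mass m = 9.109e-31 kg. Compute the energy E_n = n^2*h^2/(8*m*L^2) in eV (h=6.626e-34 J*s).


E = n^2 * h^2 / (8 * m * L^2)
= 2^2 * (6.626e-34)^2 / (8 * 9.109e-31 * (6.27e-9)^2)
= 4 * 4.3904e-67 / (8 * 9.109e-31 * 3.9313e-17)
= 6.1301e-21 J
= 0.0383 eV

0.0383


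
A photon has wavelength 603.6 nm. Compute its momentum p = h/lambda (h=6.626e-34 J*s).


p = h / lambda
= 6.626e-34 / (603.6e-9)
= 6.626e-34 / 6.0360e-07
= 1.0977e-27 kg*m/s

1.0977e-27


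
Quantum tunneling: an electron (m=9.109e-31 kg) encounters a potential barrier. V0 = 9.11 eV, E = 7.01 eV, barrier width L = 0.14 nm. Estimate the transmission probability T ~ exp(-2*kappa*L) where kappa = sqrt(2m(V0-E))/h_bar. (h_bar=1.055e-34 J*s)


V0 - E = 2.1 eV = 3.3642e-19 J
kappa = sqrt(2 * m * (V0-E)) / h_bar
= sqrt(2 * 9.109e-31 * 3.3642e-19) / 1.055e-34
= 7.4206e+09 /m
2*kappa*L = 2 * 7.4206e+09 * 0.14e-9
= 2.0778
T = exp(-2.0778) = 1.252095e-01

1.252095e-01


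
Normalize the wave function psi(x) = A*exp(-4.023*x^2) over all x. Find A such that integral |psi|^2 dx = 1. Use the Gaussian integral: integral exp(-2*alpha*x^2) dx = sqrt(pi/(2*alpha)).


integral |psi|^2 dx = A^2 * sqrt(pi/(2*alpha)) = 1
A^2 = sqrt(2*alpha/pi)
= sqrt(2 * 4.023 / pi)
= 1.60035
A = sqrt(1.60035)
= 1.265

1.265


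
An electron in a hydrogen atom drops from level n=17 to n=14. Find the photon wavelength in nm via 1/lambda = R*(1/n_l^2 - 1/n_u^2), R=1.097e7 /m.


1/lambda = R * (1/n_l^2 - 1/n_u^2)
= 1.097e7 * (1/14^2 - 1/17^2)
= 1.097e7 * (0.005102 - 0.00346)
= 1.097e7 * 0.001642
= 1.8011e+04 /m
lambda = 1 / 1.8011e+04 = 55521.9024 nm

55521.9024


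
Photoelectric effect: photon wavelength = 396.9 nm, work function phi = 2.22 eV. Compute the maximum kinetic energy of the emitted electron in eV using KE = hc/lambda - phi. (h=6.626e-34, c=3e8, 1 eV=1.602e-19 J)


E_photon = hc / lambda
= (6.626e-34)(3e8) / (396.9e-9)
= 5.0083e-19 J
= 3.1263 eV
KE = E_photon - phi
= 3.1263 - 2.22
= 0.9063 eV

0.9063


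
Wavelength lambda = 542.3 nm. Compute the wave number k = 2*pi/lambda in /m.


k = 2 * pi / lambda
= 6.2832 / (542.3e-9)
= 6.2832 / 5.4230e-07
= 1.1586e+07 /m

1.1586e+07


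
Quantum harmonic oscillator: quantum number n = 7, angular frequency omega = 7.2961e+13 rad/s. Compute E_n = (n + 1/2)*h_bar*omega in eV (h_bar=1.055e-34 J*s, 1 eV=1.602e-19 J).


E = (n + 1/2) * h_bar * omega
= (7 + 0.5) * 1.055e-34 * 7.2961e+13
= 7.5 * 7.6974e-21
= 5.7730e-20 J
= 0.3604 eV

0.3604


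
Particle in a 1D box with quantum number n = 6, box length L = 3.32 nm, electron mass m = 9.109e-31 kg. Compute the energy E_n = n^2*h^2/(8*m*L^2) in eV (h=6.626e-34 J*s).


E = n^2 * h^2 / (8 * m * L^2)
= 6^2 * (6.626e-34)^2 / (8 * 9.109e-31 * (3.32e-9)^2)
= 36 * 4.3904e-67 / (8 * 9.109e-31 * 1.1022e-17)
= 1.9677e-19 J
= 1.2283 eV

1.2283


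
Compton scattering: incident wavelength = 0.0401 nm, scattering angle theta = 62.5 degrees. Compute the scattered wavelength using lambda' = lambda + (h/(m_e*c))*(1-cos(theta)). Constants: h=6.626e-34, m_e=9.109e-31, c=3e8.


Compton wavelength: h/(m_e*c) = 2.4247e-12 m
d_lambda = 2.4247e-12 * (1 - cos(62.5 deg))
= 2.4247e-12 * 0.538251
= 1.3051e-12 m = 0.001305 nm
lambda' = 0.0401 + 0.001305
= 0.041405 nm

0.041405


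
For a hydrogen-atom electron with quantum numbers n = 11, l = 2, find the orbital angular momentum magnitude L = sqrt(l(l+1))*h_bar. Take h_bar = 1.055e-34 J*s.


L = sqrt(l*(l+1)) * h_bar
= sqrt(2 * 3) * 1.055e-34
= sqrt(6) * 1.055e-34
= 2.4495 * 1.055e-34
= 2.5842e-34 J*s

2.5842e-34


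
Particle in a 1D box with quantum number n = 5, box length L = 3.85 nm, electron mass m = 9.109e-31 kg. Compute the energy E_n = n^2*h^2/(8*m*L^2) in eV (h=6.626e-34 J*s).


E = n^2 * h^2 / (8 * m * L^2)
= 5^2 * (6.626e-34)^2 / (8 * 9.109e-31 * (3.85e-9)^2)
= 25 * 4.3904e-67 / (8 * 9.109e-31 * 1.4823e-17)
= 1.0162e-19 J
= 0.6343 eV

0.6343


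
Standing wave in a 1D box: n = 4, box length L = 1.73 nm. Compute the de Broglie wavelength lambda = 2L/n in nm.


lambda = 2L / n
= 2 * 1.73 / 4
= 3.46 / 4
= 0.865 nm

0.865


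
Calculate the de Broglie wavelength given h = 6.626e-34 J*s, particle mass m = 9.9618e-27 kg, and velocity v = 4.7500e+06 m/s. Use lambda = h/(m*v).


lambda = h / (m * v)
= 6.626e-34 / (9.9618e-27 * 4.7500e+06)
= 6.626e-34 / 4.7319e-20
= 1.4003e-14 m

1.4003e-14


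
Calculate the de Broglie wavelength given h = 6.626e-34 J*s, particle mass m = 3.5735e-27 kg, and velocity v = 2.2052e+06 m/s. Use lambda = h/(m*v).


lambda = h / (m * v)
= 6.626e-34 / (3.5735e-27 * 2.2052e+06)
= 6.626e-34 / 7.8803e-21
= 8.4083e-14 m

8.4083e-14


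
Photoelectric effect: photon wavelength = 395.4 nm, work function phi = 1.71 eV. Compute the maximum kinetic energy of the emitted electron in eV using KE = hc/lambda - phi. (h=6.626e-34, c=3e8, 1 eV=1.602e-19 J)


E_photon = hc / lambda
= (6.626e-34)(3e8) / (395.4e-9)
= 5.0273e-19 J
= 3.1381 eV
KE = E_photon - phi
= 3.1381 - 1.71
= 1.4281 eV

1.4281


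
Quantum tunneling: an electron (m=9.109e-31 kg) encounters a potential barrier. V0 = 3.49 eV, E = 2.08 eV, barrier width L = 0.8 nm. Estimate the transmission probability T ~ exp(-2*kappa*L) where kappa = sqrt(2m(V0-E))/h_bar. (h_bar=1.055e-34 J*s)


V0 - E = 1.41 eV = 2.2588e-19 J
kappa = sqrt(2 * m * (V0-E)) / h_bar
= sqrt(2 * 9.109e-31 * 2.2588e-19) / 1.055e-34
= 6.0805e+09 /m
2*kappa*L = 2 * 6.0805e+09 * 0.8e-9
= 9.7288
T = exp(-9.7288) = 5.954449e-05

5.954449e-05


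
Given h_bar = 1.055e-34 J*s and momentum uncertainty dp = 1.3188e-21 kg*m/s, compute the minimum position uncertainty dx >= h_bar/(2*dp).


dx = h_bar / (2 * dp)
= 1.055e-34 / (2 * 1.3188e-21)
= 1.055e-34 / 2.6376e-21
= 3.9998e-14 m

3.9998e-14


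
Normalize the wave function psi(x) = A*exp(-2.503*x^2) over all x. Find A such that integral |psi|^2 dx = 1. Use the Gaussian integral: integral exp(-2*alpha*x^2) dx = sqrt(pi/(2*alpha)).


integral |psi|^2 dx = A^2 * sqrt(pi/(2*alpha)) = 1
A^2 = sqrt(2*alpha/pi)
= sqrt(2 * 2.503 / pi)
= 1.262323
A = sqrt(1.262323)
= 1.1235

1.1235


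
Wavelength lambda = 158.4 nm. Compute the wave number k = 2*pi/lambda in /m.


k = 2 * pi / lambda
= 6.2832 / (158.4e-9)
= 6.2832 / 1.5840e-07
= 3.9667e+07 /m

3.9667e+07


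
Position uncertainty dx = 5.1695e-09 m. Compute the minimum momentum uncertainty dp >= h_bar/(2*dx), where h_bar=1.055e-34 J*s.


dp = h_bar / (2 * dx)
= 1.055e-34 / (2 * 5.1695e-09)
= 1.055e-34 / 1.0339e-08
= 1.0204e-26 kg*m/s

1.0204e-26


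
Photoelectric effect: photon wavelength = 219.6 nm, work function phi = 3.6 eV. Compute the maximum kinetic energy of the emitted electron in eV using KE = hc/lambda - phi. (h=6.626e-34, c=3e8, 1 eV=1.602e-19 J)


E_photon = hc / lambda
= (6.626e-34)(3e8) / (219.6e-9)
= 9.0519e-19 J
= 5.6504 eV
KE = E_photon - phi
= 5.6504 - 3.6
= 2.0504 eV

2.0504


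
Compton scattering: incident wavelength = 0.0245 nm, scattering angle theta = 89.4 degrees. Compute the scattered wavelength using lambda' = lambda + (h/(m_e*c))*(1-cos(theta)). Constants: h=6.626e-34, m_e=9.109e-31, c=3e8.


Compton wavelength: h/(m_e*c) = 2.4247e-12 m
d_lambda = 2.4247e-12 * (1 - cos(89.4 deg))
= 2.4247e-12 * 0.989528
= 2.3993e-12 m = 0.002399 nm
lambda' = 0.0245 + 0.002399
= 0.026899 nm

0.026899


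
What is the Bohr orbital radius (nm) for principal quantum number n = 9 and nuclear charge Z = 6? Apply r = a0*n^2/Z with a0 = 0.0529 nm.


r = a0 * n^2 / Z
= 0.0529 * 9^2 / 6
= 0.0529 * 81 / 6
= 0.7142 nm

0.7142


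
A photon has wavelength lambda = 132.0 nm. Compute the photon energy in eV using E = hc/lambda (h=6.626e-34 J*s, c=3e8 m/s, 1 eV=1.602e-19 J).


E = hc / lambda
= (6.626e-34)(3e8) / (132.0e-9)
= 1.9878e-25 / 1.3200e-07
= 1.5059e-18 J
Converting to eV: 1.5059e-18 / 1.602e-19
= 9.4002 eV

9.4002


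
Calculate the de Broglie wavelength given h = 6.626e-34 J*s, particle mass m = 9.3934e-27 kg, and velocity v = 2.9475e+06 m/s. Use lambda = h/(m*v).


lambda = h / (m * v)
= 6.626e-34 / (9.3934e-27 * 2.9475e+06)
= 6.626e-34 / 2.7687e-20
= 2.3932e-14 m

2.3932e-14


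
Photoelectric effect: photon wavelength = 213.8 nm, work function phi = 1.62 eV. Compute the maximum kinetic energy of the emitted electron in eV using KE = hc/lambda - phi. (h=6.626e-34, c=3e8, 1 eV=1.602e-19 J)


E_photon = hc / lambda
= (6.626e-34)(3e8) / (213.8e-9)
= 9.2975e-19 J
= 5.8037 eV
KE = E_photon - phi
= 5.8037 - 1.62
= 4.1837 eV

4.1837


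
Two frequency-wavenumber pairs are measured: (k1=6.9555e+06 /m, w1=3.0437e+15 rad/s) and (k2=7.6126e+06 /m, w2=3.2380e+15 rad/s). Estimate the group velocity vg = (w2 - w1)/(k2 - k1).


vg = (w2 - w1) / (k2 - k1)
= (3.2380e+15 - 3.0437e+15) / (7.6126e+06 - 6.9555e+06)
= 1.9430e+14 / 6.5710e+05
= 2.9569e+08 m/s

2.9569e+08


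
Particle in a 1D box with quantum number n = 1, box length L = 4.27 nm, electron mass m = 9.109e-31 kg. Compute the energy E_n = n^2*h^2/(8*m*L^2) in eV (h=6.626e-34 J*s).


E = n^2 * h^2 / (8 * m * L^2)
= 1^2 * (6.626e-34)^2 / (8 * 9.109e-31 * (4.27e-9)^2)
= 1 * 4.3904e-67 / (8 * 9.109e-31 * 1.8233e-17)
= 3.3044e-21 J
= 0.0206 eV

0.0206


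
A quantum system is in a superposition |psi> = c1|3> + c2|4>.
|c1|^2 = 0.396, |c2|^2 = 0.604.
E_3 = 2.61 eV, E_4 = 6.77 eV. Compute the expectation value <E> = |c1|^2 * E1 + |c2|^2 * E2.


<E> = |c1|^2 * E1 + |c2|^2 * E2
= 0.396 * 2.61 + 0.604 * 6.77
= 1.0336 + 4.0891
= 5.1226 eV

5.1226


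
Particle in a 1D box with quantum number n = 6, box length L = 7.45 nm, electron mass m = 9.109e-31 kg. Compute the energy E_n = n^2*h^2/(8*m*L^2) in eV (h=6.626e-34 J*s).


E = n^2 * h^2 / (8 * m * L^2)
= 6^2 * (6.626e-34)^2 / (8 * 9.109e-31 * (7.45e-9)^2)
= 36 * 4.3904e-67 / (8 * 9.109e-31 * 5.5503e-17)
= 3.9078e-20 J
= 0.2439 eV

0.2439


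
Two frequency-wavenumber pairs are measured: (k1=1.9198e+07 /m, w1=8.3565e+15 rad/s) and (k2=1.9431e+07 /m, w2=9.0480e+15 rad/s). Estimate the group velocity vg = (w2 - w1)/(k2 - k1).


vg = (w2 - w1) / (k2 - k1)
= (9.0480e+15 - 8.3565e+15) / (1.9431e+07 - 1.9198e+07)
= 6.9150e+14 / 2.3300e+05
= 2.9678e+09 m/s

2.9678e+09


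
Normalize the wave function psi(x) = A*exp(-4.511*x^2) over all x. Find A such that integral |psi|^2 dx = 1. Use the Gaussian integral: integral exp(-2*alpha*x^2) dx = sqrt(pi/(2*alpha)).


integral |psi|^2 dx = A^2 * sqrt(pi/(2*alpha)) = 1
A^2 = sqrt(2*alpha/pi)
= sqrt(2 * 4.511 / pi)
= 1.694636
A = sqrt(1.694636)
= 1.3018

1.3018


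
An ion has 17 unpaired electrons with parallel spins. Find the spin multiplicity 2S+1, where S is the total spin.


Total spin S = N * (1/2) = 17 * 0.5 = 8.5
Spin multiplicity = 2S + 1
= 2 * 8.5 + 1
= 18

18


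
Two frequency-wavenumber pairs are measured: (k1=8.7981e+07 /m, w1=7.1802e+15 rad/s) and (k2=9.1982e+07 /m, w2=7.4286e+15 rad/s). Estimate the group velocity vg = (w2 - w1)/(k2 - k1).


vg = (w2 - w1) / (k2 - k1)
= (7.4286e+15 - 7.1802e+15) / (9.1982e+07 - 8.7981e+07)
= 2.4840e+14 / 4.0010e+06
= 6.2084e+07 m/s

6.2084e+07


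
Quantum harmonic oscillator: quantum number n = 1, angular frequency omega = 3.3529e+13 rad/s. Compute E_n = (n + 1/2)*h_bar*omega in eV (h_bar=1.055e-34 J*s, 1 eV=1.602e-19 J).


E = (n + 1/2) * h_bar * omega
= (1 + 0.5) * 1.055e-34 * 3.3529e+13
= 1.5 * 3.5373e-21
= 5.3060e-21 J
= 0.0331 eV

0.0331


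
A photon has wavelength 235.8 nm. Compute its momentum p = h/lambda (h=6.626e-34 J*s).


p = h / lambda
= 6.626e-34 / (235.8e-9)
= 6.626e-34 / 2.3580e-07
= 2.8100e-27 kg*m/s

2.8100e-27


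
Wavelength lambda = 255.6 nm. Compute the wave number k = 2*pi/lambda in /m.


k = 2 * pi / lambda
= 6.2832 / (255.6e-9)
= 6.2832 / 2.5560e-07
= 2.4582e+07 /m

2.4582e+07


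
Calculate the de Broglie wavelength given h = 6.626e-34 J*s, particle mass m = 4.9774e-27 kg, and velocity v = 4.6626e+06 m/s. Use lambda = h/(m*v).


lambda = h / (m * v)
= 6.626e-34 / (4.9774e-27 * 4.6626e+06)
= 6.626e-34 / 2.3208e-20
= 2.8551e-14 m

2.8551e-14


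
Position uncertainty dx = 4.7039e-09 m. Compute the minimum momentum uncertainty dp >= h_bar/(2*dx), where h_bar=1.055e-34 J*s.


dp = h_bar / (2 * dx)
= 1.055e-34 / (2 * 4.7039e-09)
= 1.055e-34 / 9.4078e-09
= 1.1214e-26 kg*m/s

1.1214e-26


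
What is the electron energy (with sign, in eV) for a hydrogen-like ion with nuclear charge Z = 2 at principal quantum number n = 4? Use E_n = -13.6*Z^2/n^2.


E_n = -13.6 * Z^2 / n^2
= -13.6 * 2^2 / 4^2
= -13.6 * 4 / 16
= -3.4 eV

-3.4


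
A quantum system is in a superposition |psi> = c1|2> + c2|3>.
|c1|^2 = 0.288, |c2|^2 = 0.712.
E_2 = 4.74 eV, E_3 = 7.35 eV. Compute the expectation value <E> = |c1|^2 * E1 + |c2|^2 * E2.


<E> = |c1|^2 * E1 + |c2|^2 * E2
= 0.288 * 4.74 + 0.712 * 7.35
= 1.3651 + 5.2332
= 6.5983 eV

6.5983


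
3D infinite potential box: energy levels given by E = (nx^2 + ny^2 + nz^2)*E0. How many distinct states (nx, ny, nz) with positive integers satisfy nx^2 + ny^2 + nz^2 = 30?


Enumerate all (nx, ny, nz) with nx^2 + ny^2 + nz^2 = 30:
(1,2,5)
(1,5,2)
(2,1,5)
(2,5,1)
(5,1,2)
(5,2,1)
Total degeneracy = 6

6


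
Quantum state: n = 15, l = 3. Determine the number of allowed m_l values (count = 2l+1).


m_l ranges from -l to +l in integer steps
So m_l goes from -3 to +3
Count = 2l + 1 = 2*3 + 1
= 7

7


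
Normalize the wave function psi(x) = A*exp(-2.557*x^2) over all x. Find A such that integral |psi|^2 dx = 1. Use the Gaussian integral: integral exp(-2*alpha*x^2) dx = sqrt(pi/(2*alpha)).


integral |psi|^2 dx = A^2 * sqrt(pi/(2*alpha)) = 1
A^2 = sqrt(2*alpha/pi)
= sqrt(2 * 2.557 / pi)
= 1.275867
A = sqrt(1.275867)
= 1.1295

1.1295


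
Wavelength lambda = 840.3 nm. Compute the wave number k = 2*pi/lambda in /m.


k = 2 * pi / lambda
= 6.2832 / (840.3e-9)
= 6.2832 / 8.4030e-07
= 7.4773e+06 /m

7.4773e+06


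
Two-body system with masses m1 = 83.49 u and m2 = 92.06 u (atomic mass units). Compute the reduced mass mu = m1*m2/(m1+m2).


mu = m1 * m2 / (m1 + m2)
= 83.49 * 92.06 / (83.49 + 92.06)
= 7686.0894 / 175.55
= 43.7829 u

43.7829


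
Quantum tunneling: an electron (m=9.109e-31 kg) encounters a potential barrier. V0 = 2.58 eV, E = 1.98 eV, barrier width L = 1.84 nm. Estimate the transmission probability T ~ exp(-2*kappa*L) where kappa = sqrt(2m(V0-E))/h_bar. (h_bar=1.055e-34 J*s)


V0 - E = 0.6 eV = 9.6120e-20 J
kappa = sqrt(2 * m * (V0-E)) / h_bar
= sqrt(2 * 9.109e-31 * 9.6120e-20) / 1.055e-34
= 3.9665e+09 /m
2*kappa*L = 2 * 3.9665e+09 * 1.84e-9
= 14.5966
T = exp(-14.5966) = 4.578933e-07

4.578933e-07


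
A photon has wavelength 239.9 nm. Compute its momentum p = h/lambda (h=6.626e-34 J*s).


p = h / lambda
= 6.626e-34 / (239.9e-9)
= 6.626e-34 / 2.3990e-07
= 2.7620e-27 kg*m/s

2.7620e-27


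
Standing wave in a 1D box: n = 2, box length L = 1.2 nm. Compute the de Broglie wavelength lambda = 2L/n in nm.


lambda = 2L / n
= 2 * 1.2 / 2
= 2.4 / 2
= 1.2 nm

1.2


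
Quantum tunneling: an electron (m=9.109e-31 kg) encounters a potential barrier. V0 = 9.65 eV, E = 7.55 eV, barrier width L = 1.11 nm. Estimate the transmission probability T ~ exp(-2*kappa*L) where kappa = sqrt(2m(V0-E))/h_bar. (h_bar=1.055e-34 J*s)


V0 - E = 2.1 eV = 3.3642e-19 J
kappa = sqrt(2 * m * (V0-E)) / h_bar
= sqrt(2 * 9.109e-31 * 3.3642e-19) / 1.055e-34
= 7.4206e+09 /m
2*kappa*L = 2 * 7.4206e+09 * 1.11e-9
= 16.4737
T = exp(-16.4737) = 7.007335e-08

7.007335e-08


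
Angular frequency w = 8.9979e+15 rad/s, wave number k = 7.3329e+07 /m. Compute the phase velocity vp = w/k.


vp = w / k
= 8.9979e+15 / 7.3329e+07
= 1.2271e+08 m/s

1.2271e+08


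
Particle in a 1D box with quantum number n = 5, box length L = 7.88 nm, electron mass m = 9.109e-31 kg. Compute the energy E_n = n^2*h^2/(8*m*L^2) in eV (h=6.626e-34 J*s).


E = n^2 * h^2 / (8 * m * L^2)
= 5^2 * (6.626e-34)^2 / (8 * 9.109e-31 * (7.88e-9)^2)
= 25 * 4.3904e-67 / (8 * 9.109e-31 * 6.2094e-17)
= 2.4257e-20 J
= 0.1514 eV

0.1514


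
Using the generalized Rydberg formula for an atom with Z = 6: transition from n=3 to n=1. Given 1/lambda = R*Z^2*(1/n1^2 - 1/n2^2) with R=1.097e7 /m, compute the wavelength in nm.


1/lambda = R * Z^2 * (1/n1^2 - 1/n2^2)
= 1.097e7 * 6^2 * (1/1^2 - 1/3^2)
= 1.097e7 * 36 * (1.0 - 0.111111)
= 3.5104e+08 /m
lambda = 1 / 3.5104e+08
= 2.8487 nm

2.8487


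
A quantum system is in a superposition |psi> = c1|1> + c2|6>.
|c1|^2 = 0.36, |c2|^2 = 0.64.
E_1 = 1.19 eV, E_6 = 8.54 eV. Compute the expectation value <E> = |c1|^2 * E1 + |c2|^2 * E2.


<E> = |c1|^2 * E1 + |c2|^2 * E2
= 0.36 * 1.19 + 0.64 * 8.54
= 0.4284 + 5.4656
= 5.894 eV

5.894


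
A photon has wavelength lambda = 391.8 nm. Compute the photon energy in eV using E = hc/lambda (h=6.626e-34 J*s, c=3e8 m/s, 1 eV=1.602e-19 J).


E = hc / lambda
= (6.626e-34)(3e8) / (391.8e-9)
= 1.9878e-25 / 3.9180e-07
= 5.0735e-19 J
Converting to eV: 5.0735e-19 / 1.602e-19
= 3.167 eV

3.167


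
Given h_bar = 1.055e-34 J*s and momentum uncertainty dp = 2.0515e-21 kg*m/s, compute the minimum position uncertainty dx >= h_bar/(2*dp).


dx = h_bar / (2 * dp)
= 1.055e-34 / (2 * 2.0515e-21)
= 1.055e-34 / 4.1030e-21
= 2.5713e-14 m

2.5713e-14


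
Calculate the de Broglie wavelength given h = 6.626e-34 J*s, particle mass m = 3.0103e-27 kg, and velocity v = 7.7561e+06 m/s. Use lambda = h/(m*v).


lambda = h / (m * v)
= 6.626e-34 / (3.0103e-27 * 7.7561e+06)
= 6.626e-34 / 2.3348e-20
= 2.8379e-14 m

2.8379e-14


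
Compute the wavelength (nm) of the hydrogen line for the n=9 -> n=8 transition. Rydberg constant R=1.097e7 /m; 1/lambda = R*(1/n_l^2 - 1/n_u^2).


1/lambda = R * (1/n_l^2 - 1/n_u^2)
= 1.097e7 * (1/8^2 - 1/9^2)
= 1.097e7 * (0.015625 - 0.012346)
= 1.097e7 * 0.003279
= 3.5974e+04 /m
lambda = 1 / 3.5974e+04 = 27797.7371 nm

27797.7371


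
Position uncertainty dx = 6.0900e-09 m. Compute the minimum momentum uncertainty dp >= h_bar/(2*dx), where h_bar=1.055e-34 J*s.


dp = h_bar / (2 * dx)
= 1.055e-34 / (2 * 6.0900e-09)
= 1.055e-34 / 1.2180e-08
= 8.6617e-27 kg*m/s

8.6617e-27


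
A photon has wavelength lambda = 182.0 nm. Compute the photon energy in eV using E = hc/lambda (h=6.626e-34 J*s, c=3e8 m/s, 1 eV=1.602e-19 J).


E = hc / lambda
= (6.626e-34)(3e8) / (182.0e-9)
= 1.9878e-25 / 1.8200e-07
= 1.0922e-18 J
Converting to eV: 1.0922e-18 / 1.602e-19
= 6.8177 eV

6.8177


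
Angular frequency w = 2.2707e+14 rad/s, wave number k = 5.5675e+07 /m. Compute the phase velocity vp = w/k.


vp = w / k
= 2.2707e+14 / 5.5675e+07
= 4.0785e+06 m/s

4.0785e+06


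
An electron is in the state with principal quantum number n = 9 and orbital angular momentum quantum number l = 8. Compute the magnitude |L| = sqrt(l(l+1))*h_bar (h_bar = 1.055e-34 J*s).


L = sqrt(l*(l+1)) * h_bar
= sqrt(8 * 9) * 1.055e-34
= sqrt(72) * 1.055e-34
= 8.4853 * 1.055e-34
= 8.9520e-34 J*s

8.9520e-34


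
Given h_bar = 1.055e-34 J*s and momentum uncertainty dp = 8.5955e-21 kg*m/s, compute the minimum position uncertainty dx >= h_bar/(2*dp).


dx = h_bar / (2 * dp)
= 1.055e-34 / (2 * 8.5955e-21)
= 1.055e-34 / 1.7191e-20
= 6.1369e-15 m

6.1369e-15


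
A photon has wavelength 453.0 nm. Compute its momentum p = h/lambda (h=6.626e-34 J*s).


p = h / lambda
= 6.626e-34 / (453.0e-9)
= 6.626e-34 / 4.5300e-07
= 1.4627e-27 kg*m/s

1.4627e-27


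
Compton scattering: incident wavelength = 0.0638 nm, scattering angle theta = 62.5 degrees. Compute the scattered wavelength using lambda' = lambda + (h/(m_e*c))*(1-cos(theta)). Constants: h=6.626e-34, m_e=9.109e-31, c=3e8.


Compton wavelength: h/(m_e*c) = 2.4247e-12 m
d_lambda = 2.4247e-12 * (1 - cos(62.5 deg))
= 2.4247e-12 * 0.538251
= 1.3051e-12 m = 0.001305 nm
lambda' = 0.0638 + 0.001305
= 0.065105 nm

0.065105


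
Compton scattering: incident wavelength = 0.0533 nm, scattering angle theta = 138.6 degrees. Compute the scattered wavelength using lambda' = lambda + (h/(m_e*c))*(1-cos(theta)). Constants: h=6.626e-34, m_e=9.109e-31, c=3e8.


Compton wavelength: h/(m_e*c) = 2.4247e-12 m
d_lambda = 2.4247e-12 * (1 - cos(138.6 deg))
= 2.4247e-12 * 1.750111
= 4.2435e-12 m = 0.004244 nm
lambda' = 0.0533 + 0.004244
= 0.057544 nm

0.057544


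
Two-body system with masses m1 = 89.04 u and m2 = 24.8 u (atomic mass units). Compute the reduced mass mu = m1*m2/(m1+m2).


mu = m1 * m2 / (m1 + m2)
= 89.04 * 24.8 / (89.04 + 24.8)
= 2208.192 / 113.84
= 19.3973 u

19.3973


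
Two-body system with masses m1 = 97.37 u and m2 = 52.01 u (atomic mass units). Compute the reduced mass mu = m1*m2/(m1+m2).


mu = m1 * m2 / (m1 + m2)
= 97.37 * 52.01 / (97.37 + 52.01)
= 5064.2137 / 149.38
= 33.9016 u

33.9016


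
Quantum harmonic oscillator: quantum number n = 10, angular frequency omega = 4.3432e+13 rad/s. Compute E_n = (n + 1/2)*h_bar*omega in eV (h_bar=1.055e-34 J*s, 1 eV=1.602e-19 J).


E = (n + 1/2) * h_bar * omega
= (10 + 0.5) * 1.055e-34 * 4.3432e+13
= 10.5 * 4.5821e-21
= 4.8112e-20 J
= 0.3003 eV

0.3003


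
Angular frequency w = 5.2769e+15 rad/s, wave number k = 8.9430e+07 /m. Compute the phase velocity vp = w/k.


vp = w / k
= 5.2769e+15 / 8.9430e+07
= 5.9006e+07 m/s

5.9006e+07


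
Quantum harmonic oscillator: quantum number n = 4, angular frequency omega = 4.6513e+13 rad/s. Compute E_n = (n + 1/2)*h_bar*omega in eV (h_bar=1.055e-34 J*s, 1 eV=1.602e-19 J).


E = (n + 1/2) * h_bar * omega
= (4 + 0.5) * 1.055e-34 * 4.6513e+13
= 4.5 * 4.9071e-21
= 2.2082e-20 J
= 0.1378 eV

0.1378


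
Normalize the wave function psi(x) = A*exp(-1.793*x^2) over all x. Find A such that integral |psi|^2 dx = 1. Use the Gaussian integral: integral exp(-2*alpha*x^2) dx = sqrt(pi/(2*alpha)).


integral |psi|^2 dx = A^2 * sqrt(pi/(2*alpha)) = 1
A^2 = sqrt(2*alpha/pi)
= sqrt(2 * 1.793 / pi)
= 1.068391
A = sqrt(1.068391)
= 1.0336

1.0336


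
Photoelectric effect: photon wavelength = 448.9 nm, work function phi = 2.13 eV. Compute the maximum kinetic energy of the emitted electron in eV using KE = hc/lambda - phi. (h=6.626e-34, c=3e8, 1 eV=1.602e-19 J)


E_photon = hc / lambda
= (6.626e-34)(3e8) / (448.9e-9)
= 4.4282e-19 J
= 2.7641 eV
KE = E_photon - phi
= 2.7641 - 2.13
= 0.6341 eV

0.6341


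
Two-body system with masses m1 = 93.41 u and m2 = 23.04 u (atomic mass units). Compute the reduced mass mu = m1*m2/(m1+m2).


mu = m1 * m2 / (m1 + m2)
= 93.41 * 23.04 / (93.41 + 23.04)
= 2152.1664 / 116.45
= 18.4815 u

18.4815


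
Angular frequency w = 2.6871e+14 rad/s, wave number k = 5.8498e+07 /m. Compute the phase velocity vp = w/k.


vp = w / k
= 2.6871e+14 / 5.8498e+07
= 4.5935e+06 m/s

4.5935e+06


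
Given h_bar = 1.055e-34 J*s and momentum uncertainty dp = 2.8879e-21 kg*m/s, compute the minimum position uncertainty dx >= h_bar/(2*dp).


dx = h_bar / (2 * dp)
= 1.055e-34 / (2 * 2.8879e-21)
= 1.055e-34 / 5.7758e-21
= 1.8266e-14 m

1.8266e-14


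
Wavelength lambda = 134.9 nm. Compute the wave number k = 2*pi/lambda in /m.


k = 2 * pi / lambda
= 6.2832 / (134.9e-9)
= 6.2832 / 1.3490e-07
= 4.6577e+07 /m

4.6577e+07


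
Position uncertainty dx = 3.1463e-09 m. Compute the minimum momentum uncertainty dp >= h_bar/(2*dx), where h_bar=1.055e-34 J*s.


dp = h_bar / (2 * dx)
= 1.055e-34 / (2 * 3.1463e-09)
= 1.055e-34 / 6.2926e-09
= 1.6766e-26 kg*m/s

1.6766e-26


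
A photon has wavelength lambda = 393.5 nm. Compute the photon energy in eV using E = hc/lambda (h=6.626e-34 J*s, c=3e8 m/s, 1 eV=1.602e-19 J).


E = hc / lambda
= (6.626e-34)(3e8) / (393.5e-9)
= 1.9878e-25 / 3.9350e-07
= 5.0516e-19 J
Converting to eV: 5.0516e-19 / 1.602e-19
= 3.1533 eV

3.1533


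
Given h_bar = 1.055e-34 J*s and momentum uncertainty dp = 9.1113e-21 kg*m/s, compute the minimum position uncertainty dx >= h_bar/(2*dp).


dx = h_bar / (2 * dp)
= 1.055e-34 / (2 * 9.1113e-21)
= 1.055e-34 / 1.8223e-20
= 5.7895e-15 m

5.7895e-15


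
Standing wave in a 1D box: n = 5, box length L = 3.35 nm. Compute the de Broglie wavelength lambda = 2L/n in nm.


lambda = 2L / n
= 2 * 3.35 / 5
= 6.7 / 5
= 1.34 nm

1.34


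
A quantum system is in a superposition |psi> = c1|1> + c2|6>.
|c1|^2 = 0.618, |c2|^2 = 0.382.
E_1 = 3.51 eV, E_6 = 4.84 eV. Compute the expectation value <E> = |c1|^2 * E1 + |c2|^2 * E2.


<E> = |c1|^2 * E1 + |c2|^2 * E2
= 0.618 * 3.51 + 0.382 * 4.84
= 2.1692 + 1.8489
= 4.0181 eV

4.0181


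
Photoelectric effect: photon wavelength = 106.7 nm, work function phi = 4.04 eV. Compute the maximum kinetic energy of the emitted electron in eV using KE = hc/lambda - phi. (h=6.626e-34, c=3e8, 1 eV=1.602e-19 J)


E_photon = hc / lambda
= (6.626e-34)(3e8) / (106.7e-9)
= 1.8630e-18 J
= 11.6291 eV
KE = E_photon - phi
= 11.6291 - 4.04
= 7.5891 eV

7.5891


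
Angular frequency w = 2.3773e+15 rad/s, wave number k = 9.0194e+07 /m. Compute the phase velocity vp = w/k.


vp = w / k
= 2.3773e+15 / 9.0194e+07
= 2.6358e+07 m/s

2.6358e+07


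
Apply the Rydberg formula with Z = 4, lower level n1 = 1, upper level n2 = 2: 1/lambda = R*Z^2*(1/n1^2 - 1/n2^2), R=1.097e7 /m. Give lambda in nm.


1/lambda = R * Z^2 * (1/n1^2 - 1/n2^2)
= 1.097e7 * 4^2 * (1/1^2 - 1/2^2)
= 1.097e7 * 16 * (1.0 - 0.25)
= 1.3164e+08 /m
lambda = 1 / 1.3164e+08
= 7.5965 nm

7.5965


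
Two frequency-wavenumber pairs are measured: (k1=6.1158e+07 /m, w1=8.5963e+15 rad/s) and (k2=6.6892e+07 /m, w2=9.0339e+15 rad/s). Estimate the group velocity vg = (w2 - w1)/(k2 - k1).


vg = (w2 - w1) / (k2 - k1)
= (9.0339e+15 - 8.5963e+15) / (6.6892e+07 - 6.1158e+07)
= 4.3760e+14 / 5.7340e+06
= 7.6317e+07 m/s

7.6317e+07


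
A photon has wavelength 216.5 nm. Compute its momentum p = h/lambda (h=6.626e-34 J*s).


p = h / lambda
= 6.626e-34 / (216.5e-9)
= 6.626e-34 / 2.1650e-07
= 3.0605e-27 kg*m/s

3.0605e-27


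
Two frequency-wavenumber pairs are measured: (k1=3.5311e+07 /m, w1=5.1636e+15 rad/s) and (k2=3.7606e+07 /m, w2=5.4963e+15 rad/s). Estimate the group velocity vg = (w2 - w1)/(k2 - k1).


vg = (w2 - w1) / (k2 - k1)
= (5.4963e+15 - 5.1636e+15) / (3.7606e+07 - 3.5311e+07)
= 3.3270e+14 / 2.2950e+06
= 1.4497e+08 m/s

1.4497e+08


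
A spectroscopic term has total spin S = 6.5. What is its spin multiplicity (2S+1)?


Spin multiplicity = 2S + 1
= 2 * 6.5 + 1
= 13.0 + 1
= 14

14


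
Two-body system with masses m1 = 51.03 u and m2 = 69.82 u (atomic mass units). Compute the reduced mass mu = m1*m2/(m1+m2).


mu = m1 * m2 / (m1 + m2)
= 51.03 * 69.82 / (51.03 + 69.82)
= 3562.9146 / 120.85
= 29.4821 u

29.4821


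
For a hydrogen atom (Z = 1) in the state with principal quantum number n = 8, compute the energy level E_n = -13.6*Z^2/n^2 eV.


E_n = -13.6 * Z^2 / n^2
= -13.6 * 1^2 / 8^2
= -13.6 * 1 / 64
= -0.2125 eV

-0.2125


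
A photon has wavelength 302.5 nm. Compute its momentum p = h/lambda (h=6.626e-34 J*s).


p = h / lambda
= 6.626e-34 / (302.5e-9)
= 6.626e-34 / 3.0250e-07
= 2.1904e-27 kg*m/s

2.1904e-27


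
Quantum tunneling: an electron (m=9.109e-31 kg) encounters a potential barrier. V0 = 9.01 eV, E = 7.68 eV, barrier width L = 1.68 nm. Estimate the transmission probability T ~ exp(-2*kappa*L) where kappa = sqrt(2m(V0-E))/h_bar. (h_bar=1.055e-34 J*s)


V0 - E = 1.33 eV = 2.1307e-19 J
kappa = sqrt(2 * m * (V0-E)) / h_bar
= sqrt(2 * 9.109e-31 * 2.1307e-19) / 1.055e-34
= 5.9055e+09 /m
2*kappa*L = 2 * 5.9055e+09 * 1.68e-9
= 19.8424
T = exp(-19.8424) = 2.412983e-09

2.412983e-09


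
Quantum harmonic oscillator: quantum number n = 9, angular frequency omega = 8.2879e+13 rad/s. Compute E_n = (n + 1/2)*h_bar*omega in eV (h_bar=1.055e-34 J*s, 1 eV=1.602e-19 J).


E = (n + 1/2) * h_bar * omega
= (9 + 0.5) * 1.055e-34 * 8.2879e+13
= 9.5 * 8.7437e-21
= 8.3065e-20 J
= 0.5185 eV

0.5185


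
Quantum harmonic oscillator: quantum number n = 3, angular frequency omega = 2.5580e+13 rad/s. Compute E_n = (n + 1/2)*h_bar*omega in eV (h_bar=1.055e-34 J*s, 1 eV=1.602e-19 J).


E = (n + 1/2) * h_bar * omega
= (3 + 0.5) * 1.055e-34 * 2.5580e+13
= 3.5 * 2.6987e-21
= 9.4454e-21 J
= 0.059 eV

0.059


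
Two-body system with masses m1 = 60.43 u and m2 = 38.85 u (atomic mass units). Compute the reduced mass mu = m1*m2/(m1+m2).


mu = m1 * m2 / (m1 + m2)
= 60.43 * 38.85 / (60.43 + 38.85)
= 2347.7055 / 99.28
= 23.6473 u

23.6473


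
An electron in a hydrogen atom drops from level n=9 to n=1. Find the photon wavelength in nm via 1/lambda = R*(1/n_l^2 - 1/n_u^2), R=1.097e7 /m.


1/lambda = R * (1/n_l^2 - 1/n_u^2)
= 1.097e7 * (1/1^2 - 1/9^2)
= 1.097e7 * (1.0 - 0.012346)
= 1.097e7 * 0.987654
= 1.0835e+07 /m
lambda = 1 / 1.0835e+07 = 92.2972 nm

92.2972


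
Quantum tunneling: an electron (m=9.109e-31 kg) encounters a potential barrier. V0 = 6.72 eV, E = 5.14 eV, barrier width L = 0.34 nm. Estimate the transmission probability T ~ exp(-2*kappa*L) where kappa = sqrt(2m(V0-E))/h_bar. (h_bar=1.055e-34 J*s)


V0 - E = 1.58 eV = 2.5312e-19 J
kappa = sqrt(2 * m * (V0-E)) / h_bar
= sqrt(2 * 9.109e-31 * 2.5312e-19) / 1.055e-34
= 6.4366e+09 /m
2*kappa*L = 2 * 6.4366e+09 * 0.34e-9
= 4.3769
T = exp(-4.3769) = 1.256425e-02

1.256425e-02


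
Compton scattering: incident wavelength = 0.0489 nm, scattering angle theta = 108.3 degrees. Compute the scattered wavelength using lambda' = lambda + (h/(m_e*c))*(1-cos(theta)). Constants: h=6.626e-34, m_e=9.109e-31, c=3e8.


Compton wavelength: h/(m_e*c) = 2.4247e-12 m
d_lambda = 2.4247e-12 * (1 - cos(108.3 deg))
= 2.4247e-12 * 1.313992
= 3.1860e-12 m = 0.003186 nm
lambda' = 0.0489 + 0.003186
= 0.052086 nm

0.052086


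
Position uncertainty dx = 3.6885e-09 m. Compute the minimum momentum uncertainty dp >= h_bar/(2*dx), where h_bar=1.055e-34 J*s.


dp = h_bar / (2 * dx)
= 1.055e-34 / (2 * 3.6885e-09)
= 1.055e-34 / 7.3770e-09
= 1.4301e-26 kg*m/s

1.4301e-26


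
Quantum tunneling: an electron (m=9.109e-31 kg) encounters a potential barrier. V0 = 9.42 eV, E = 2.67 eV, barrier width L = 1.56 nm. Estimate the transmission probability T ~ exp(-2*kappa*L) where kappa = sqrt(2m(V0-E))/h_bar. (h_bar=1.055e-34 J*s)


V0 - E = 6.75 eV = 1.0814e-18 J
kappa = sqrt(2 * m * (V0-E)) / h_bar
= sqrt(2 * 9.109e-31 * 1.0814e-18) / 1.055e-34
= 1.3304e+10 /m
2*kappa*L = 2 * 1.3304e+10 * 1.56e-9
= 41.5084
T = exp(-41.5084) = 9.400397e-19

9.400397e-19


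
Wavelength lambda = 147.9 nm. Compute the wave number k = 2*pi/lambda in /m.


k = 2 * pi / lambda
= 6.2832 / (147.9e-9)
= 6.2832 / 1.4790e-07
= 4.2483e+07 /m

4.2483e+07


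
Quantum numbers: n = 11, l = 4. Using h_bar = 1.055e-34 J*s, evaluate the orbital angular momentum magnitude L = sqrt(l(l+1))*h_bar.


L = sqrt(l*(l+1)) * h_bar
= sqrt(4 * 5) * 1.055e-34
= sqrt(20) * 1.055e-34
= 4.4721 * 1.055e-34
= 4.7181e-34 J*s

4.7181e-34


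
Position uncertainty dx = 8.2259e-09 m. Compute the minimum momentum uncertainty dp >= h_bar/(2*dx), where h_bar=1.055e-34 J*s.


dp = h_bar / (2 * dx)
= 1.055e-34 / (2 * 8.2259e-09)
= 1.055e-34 / 1.6452e-08
= 6.4127e-27 kg*m/s

6.4127e-27


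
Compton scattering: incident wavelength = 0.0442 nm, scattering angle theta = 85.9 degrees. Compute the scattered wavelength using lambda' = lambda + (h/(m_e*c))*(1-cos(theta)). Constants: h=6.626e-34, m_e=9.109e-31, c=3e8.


Compton wavelength: h/(m_e*c) = 2.4247e-12 m
d_lambda = 2.4247e-12 * (1 - cos(85.9 deg))
= 2.4247e-12 * 0.928503
= 2.2513e-12 m = 0.002251 nm
lambda' = 0.0442 + 0.002251
= 0.046451 nm

0.046451


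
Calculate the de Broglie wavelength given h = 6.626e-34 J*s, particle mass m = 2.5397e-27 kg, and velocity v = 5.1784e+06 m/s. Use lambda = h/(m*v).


lambda = h / (m * v)
= 6.626e-34 / (2.5397e-27 * 5.1784e+06)
= 6.626e-34 / 1.3152e-20
= 5.0382e-14 m

5.0382e-14


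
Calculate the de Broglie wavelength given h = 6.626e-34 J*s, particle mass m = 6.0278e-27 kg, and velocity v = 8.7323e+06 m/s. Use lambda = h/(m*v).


lambda = h / (m * v)
= 6.626e-34 / (6.0278e-27 * 8.7323e+06)
= 6.626e-34 / 5.2637e-20
= 1.2588e-14 m

1.2588e-14


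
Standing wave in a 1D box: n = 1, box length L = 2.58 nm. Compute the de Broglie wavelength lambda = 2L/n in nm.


lambda = 2L / n
= 2 * 2.58 / 1
= 5.16 / 1
= 5.16 nm

5.16


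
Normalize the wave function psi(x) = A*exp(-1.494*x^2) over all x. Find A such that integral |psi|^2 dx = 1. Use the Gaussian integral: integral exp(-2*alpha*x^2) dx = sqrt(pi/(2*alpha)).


integral |psi|^2 dx = A^2 * sqrt(pi/(2*alpha)) = 1
A^2 = sqrt(2*alpha/pi)
= sqrt(2 * 1.494 / pi)
= 0.975249
A = sqrt(0.975249)
= 0.9875

0.9875


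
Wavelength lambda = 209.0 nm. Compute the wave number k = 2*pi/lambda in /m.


k = 2 * pi / lambda
= 6.2832 / (209.0e-9)
= 6.2832 / 2.0900e-07
= 3.0063e+07 /m

3.0063e+07


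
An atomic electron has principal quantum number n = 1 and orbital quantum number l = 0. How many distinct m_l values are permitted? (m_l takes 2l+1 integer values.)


m_l ranges from -l to +l in integer steps
So m_l goes from -0 to +0
Count = 2l + 1 = 2*0 + 1
= 1

1


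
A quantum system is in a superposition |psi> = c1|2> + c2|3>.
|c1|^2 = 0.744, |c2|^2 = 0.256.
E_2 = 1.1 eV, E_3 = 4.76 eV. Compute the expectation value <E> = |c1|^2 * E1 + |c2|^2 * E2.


<E> = |c1|^2 * E1 + |c2|^2 * E2
= 0.744 * 1.1 + 0.256 * 4.76
= 0.8184 + 1.2186
= 2.037 eV

2.037


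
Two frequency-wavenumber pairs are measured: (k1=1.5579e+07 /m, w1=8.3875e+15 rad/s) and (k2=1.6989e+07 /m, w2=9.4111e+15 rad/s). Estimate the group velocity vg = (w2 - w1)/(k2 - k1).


vg = (w2 - w1) / (k2 - k1)
= (9.4111e+15 - 8.3875e+15) / (1.6989e+07 - 1.5579e+07)
= 1.0236e+15 / 1.4100e+06
= 7.2596e+08 m/s

7.2596e+08


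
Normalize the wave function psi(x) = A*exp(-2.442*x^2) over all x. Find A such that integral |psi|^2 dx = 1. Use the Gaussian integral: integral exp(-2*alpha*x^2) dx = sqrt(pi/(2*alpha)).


integral |psi|^2 dx = A^2 * sqrt(pi/(2*alpha)) = 1
A^2 = sqrt(2*alpha/pi)
= sqrt(2 * 2.442 / pi)
= 1.246846
A = sqrt(1.246846)
= 1.1166

1.1166
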